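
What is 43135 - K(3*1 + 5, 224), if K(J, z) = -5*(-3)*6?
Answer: 43045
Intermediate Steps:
K(J, z) = 90 (K(J, z) = 15*6 = 90)
43135 - K(3*1 + 5, 224) = 43135 - 1*90 = 43135 - 90 = 43045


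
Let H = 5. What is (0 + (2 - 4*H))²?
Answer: 324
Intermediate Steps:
(0 + (2 - 4*H))² = (0 + (2 - 4*5))² = (0 + (2 - 20))² = (0 - 18)² = (-18)² = 324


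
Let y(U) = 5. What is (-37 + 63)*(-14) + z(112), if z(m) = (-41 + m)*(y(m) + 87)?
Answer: 6168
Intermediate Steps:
z(m) = -3772 + 92*m (z(m) = (-41 + m)*(5 + 87) = (-41 + m)*92 = -3772 + 92*m)
(-37 + 63)*(-14) + z(112) = (-37 + 63)*(-14) + (-3772 + 92*112) = 26*(-14) + (-3772 + 10304) = -364 + 6532 = 6168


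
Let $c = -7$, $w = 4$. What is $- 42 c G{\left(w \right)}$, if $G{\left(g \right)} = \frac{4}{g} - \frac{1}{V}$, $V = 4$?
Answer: $\frac{441}{2} \approx 220.5$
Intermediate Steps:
$G{\left(g \right)} = - \frac{1}{4} + \frac{4}{g}$ ($G{\left(g \right)} = \frac{4}{g} - \frac{1}{4} = - \frac{1}{4} + \frac{4}{g}$)
$- 42 c G{\left(w \right)} = \left(-42\right) \left(-7\right) \frac{16 - 4}{4 \cdot 4} = 294 \cdot \frac{1}{4} \cdot \frac{1}{4} \left(16 - 4\right) = 294 \cdot \frac{1}{4} \cdot \frac{1}{4} \cdot 12 = 294 \cdot \frac{3}{4} = \frac{441}{2}$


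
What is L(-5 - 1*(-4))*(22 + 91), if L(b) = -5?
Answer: -565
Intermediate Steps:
L(-5 - 1*(-4))*(22 + 91) = -5*(22 + 91) = -5*113 = -565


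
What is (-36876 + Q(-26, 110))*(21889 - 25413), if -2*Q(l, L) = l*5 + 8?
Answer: 129736060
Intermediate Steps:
Q(l, L) = -4 - 5*l/2 (Q(l, L) = -(l*5 + 8)/2 = -(5*l + 8)/2 = -(8 + 5*l)/2 = -4 - 5*l/2)
(-36876 + Q(-26, 110))*(21889 - 25413) = (-36876 + (-4 - 5/2*(-26)))*(21889 - 25413) = (-36876 + (-4 + 65))*(-3524) = (-36876 + 61)*(-3524) = -36815*(-3524) = 129736060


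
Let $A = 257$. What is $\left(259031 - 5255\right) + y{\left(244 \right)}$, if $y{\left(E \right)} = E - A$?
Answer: $253763$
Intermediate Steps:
$y{\left(E \right)} = -257 + E$ ($y{\left(E \right)} = E - 257 = -257 + E$)
$\left(259031 - 5255\right) + y{\left(244 \right)} = \left(259031 - 5255\right) + \left(-257 + 244\right) = 253776 - 13 = 253763$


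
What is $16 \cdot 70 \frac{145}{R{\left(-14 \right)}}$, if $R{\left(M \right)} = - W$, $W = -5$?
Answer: $32480$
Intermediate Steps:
$R{\left(M \right)} = 5$ ($R{\left(M \right)} = \left(-1\right) \left(-5\right) = 5$)
$16 \cdot 70 \frac{145}{R{\left(-14 \right)}} = 16 \cdot 70 \cdot \frac{145}{5} = 1120 \cdot 145 \cdot \frac{1}{5} = 1120 \cdot 29 = 32480$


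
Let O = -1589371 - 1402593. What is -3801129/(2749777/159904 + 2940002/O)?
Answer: -454640696907183456/1939278928055 ≈ -2.3444e+5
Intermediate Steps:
O = -2991964
-3801129/(2749777/159904 + 2940002/O) = -3801129/(2749777/159904 + 2940002/(-2991964)) = -3801129/(2749777*(1/159904) + 2940002*(-1/2991964)) = -3801129/(2749777/159904 - 1470001/1495982) = -3801129/1939278928055/119606752864 = -3801129*119606752864/1939278928055 = -454640696907183456/1939278928055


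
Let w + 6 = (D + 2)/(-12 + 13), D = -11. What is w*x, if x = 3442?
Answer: -51630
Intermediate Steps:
w = -15 (w = -6 + (-11 + 2)/(-12 + 13) = -6 - 9/1 = -6 - 9*1 = -6 - 9 = -15)
w*x = -15*3442 = -51630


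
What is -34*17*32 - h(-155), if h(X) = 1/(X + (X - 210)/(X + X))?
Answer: -176396290/9537 ≈ -18496.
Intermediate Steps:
h(X) = 1/(X + (-210 + X)/(2*X)) (h(X) = 1/(X + (-210 + X)/((2*X))) = 1/(X + (-210 + X)*(1/(2*X))) = 1/(X + (-210 + X)/(2*X)))
-34*17*32 - h(-155) = -34*17*32 - 2*(-155)/(-210 - 155 + 2*(-155)**2) = -578*32 - 2*(-155)/(-210 - 155 + 2*24025) = -18496 - 2*(-155)/(-210 - 155 + 48050) = -18496 - 2*(-155)/47685 = -18496 - 1*(-62/9537) = -18496 + 62/9537 = -176396290/9537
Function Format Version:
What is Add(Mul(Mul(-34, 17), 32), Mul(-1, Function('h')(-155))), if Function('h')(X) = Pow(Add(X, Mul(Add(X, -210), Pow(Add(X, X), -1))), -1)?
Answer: Rational(-176396290, 9537) ≈ -18496.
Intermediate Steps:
Function('h')(X) = Pow(Add(X, Mul(Rational(1, 2), Pow(X, -1), Add(-210, X))), -1) (Function('h')(X) = Pow(Add(X, Mul(Add(-210, X), Pow(Mul(2, X), -1))), -1) = Pow(Add(X, Mul(Add(-210, X), Mul(Rational(1, 2), Pow(X, -1)))), -1) = Pow(Add(X, Mul(Rational(1, 2), Pow(X, -1), Add(-210, X))), -1))
Add(Mul(Mul(-34, 17), 32), Mul(-1, Function('h')(-155))) = Add(Mul(Mul(-34, 17), 32), Mul(-1, Mul(2, -155, Pow(Add(-210, -155, Mul(2, Pow(-155, 2))), -1)))) = Add(Mul(-578, 32), Mul(-1, Mul(2, -155, Pow(Add(-210, -155, Mul(2, 24025)), -1)))) = Add(-18496, Mul(-1, Mul(2, -155, Pow(Add(-210, -155, 48050), -1)))) = Add(-18496, Mul(-1, Mul(2, -155, Pow(47685, -1)))) = Add(-18496, Mul(-1, Mul(2, -155, Rational(1, 47685)))) = Add(-18496, Mul(-1, Rational(-62, 9537))) = Add(-18496, Rational(62, 9537)) = Rational(-176396290, 9537)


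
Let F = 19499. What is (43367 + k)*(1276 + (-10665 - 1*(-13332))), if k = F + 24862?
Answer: 345911504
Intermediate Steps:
k = 44361 (k = 19499 + 24862 = 44361)
(43367 + k)*(1276 + (-10665 - 1*(-13332))) = (43367 + 44361)*(1276 + (-10665 - 1*(-13332))) = 87728*(1276 + (-10665 + 13332)) = 87728*(1276 + 2667) = 87728*3943 = 345911504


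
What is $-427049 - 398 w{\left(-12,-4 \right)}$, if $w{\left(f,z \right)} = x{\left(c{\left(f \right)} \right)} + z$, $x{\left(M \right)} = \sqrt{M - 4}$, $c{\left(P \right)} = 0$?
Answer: $-425457 - 796 i \approx -4.2546 \cdot 10^{5} - 796.0 i$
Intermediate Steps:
$x{\left(M \right)} = \sqrt{-4 + M}$
$w{\left(f,z \right)} = z + 2 i$ ($w{\left(f,z \right)} = \sqrt{-4 + 0} + z = \sqrt{-4} + z = 2 i + z = z + 2 i$)
$-427049 - 398 w{\left(-12,-4 \right)} = -427049 - 398 \left(-4 + 2 i\right) = -427049 + \left(1592 - 796 i\right) = -425457 - 796 i$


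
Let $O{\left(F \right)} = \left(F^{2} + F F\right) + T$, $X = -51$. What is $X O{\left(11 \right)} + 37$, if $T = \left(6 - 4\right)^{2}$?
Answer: $-12509$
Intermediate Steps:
$T = 4$ ($T = 2^{2} = 4$)
$O{\left(F \right)} = 4 + 2 F^{2}$ ($O{\left(F \right)} = \left(F^{2} + F F\right) + 4 = \left(F^{2} + F^{2}\right) + 4 = 2 F^{2} + 4 = 4 + 2 F^{2}$)
$X O{\left(11 \right)} + 37 = - 51 \left(4 + 2 \cdot 11^{2}\right) + 37 = - 51 \left(4 + 2 \cdot 121\right) + 37 = - 51 \left(4 + 242\right) + 37 = \left(-51\right) 246 + 37 = -12546 + 37 = -12509$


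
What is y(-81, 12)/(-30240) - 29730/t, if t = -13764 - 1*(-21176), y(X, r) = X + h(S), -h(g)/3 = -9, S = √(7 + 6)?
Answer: -4160347/1037680 ≈ -4.0093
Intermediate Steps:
S = √13 ≈ 3.6056
h(g) = 27 (h(g) = -3*(-9) = 27)
y(X, r) = 27 + X (y(X, r) = X + 27 = 27 + X)
t = 7412 (t = -13764 + 21176 = 7412)
y(-81, 12)/(-30240) - 29730/t = (27 - 81)/(-30240) - 29730/7412 = -54*(-1/30240) - 29730*1/7412 = 1/560 - 14865/3706 = -4160347/1037680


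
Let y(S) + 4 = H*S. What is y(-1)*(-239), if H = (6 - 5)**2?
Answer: 1195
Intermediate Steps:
H = 1 (H = 1**2 = 1)
y(S) = -4 + S (y(S) = -4 + 1*S = -4 + S)
y(-1)*(-239) = (-4 - 1)*(-239) = -5*(-239) = 1195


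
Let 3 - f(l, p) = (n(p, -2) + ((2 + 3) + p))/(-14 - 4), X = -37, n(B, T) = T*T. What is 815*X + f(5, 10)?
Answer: -542717/18 ≈ -30151.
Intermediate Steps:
n(B, T) = T²
f(l, p) = 7/2 + p/18 (f(l, p) = 3 - ((-2)² + ((2 + 3) + p))/(-14 - 4) = 3 - (4 + (5 + p))/(-18) = 3 - (9 + p)*(-1)/18 = 3 - (-½ - p/18) = 3 + (½ + p/18) = 7/2 + p/18)
815*X + f(5, 10) = 815*(-37) + (7/2 + (1/18)*10) = -30155 + (7/2 + 5/9) = -30155 + 73/18 = -542717/18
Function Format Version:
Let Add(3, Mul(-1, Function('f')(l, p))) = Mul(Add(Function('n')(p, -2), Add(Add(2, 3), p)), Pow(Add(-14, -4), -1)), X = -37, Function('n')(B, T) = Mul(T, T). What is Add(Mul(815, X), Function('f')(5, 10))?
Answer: Rational(-542717, 18) ≈ -30151.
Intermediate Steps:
Function('n')(B, T) = Pow(T, 2)
Function('f')(l, p) = Add(Rational(7, 2), Mul(Rational(1, 18), p)) (Function('f')(l, p) = Add(3, Mul(-1, Mul(Add(Pow(-2, 2), Add(Add(2, 3), p)), Pow(Add(-14, -4), -1)))) = Add(3, Mul(-1, Mul(Add(4, Add(5, p)), Pow(-18, -1)))) = Add(3, Mul(-1, Mul(Add(9, p), Rational(-1, 18)))) = Add(3, Mul(-1, Add(Rational(-1, 2), Mul(Rational(-1, 18), p)))) = Add(3, Add(Rational(1, 2), Mul(Rational(1, 18), p))) = Add(Rational(7, 2), Mul(Rational(1, 18), p)))
Add(Mul(815, X), Function('f')(5, 10)) = Add(Mul(815, -37), Add(Rational(7, 2), Mul(Rational(1, 18), 10))) = Add(-30155, Add(Rational(7, 2), Rational(5, 9))) = Add(-30155, Rational(73, 18)) = Rational(-542717, 18)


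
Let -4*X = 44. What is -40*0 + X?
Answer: -11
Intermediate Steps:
X = -11 (X = -¼*44 = -11)
-40*0 + X = -40*0 - 11 = 0 - 11 = -11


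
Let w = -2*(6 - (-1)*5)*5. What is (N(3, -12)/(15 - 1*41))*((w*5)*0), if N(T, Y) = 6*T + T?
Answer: 0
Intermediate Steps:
N(T, Y) = 7*T
w = -110 (w = -2*(6 - 1*(-5))*5 = -2*(6 + 5)*5 = -2*11*5 = -22*5 = -110)
(N(3, -12)/(15 - 1*41))*((w*5)*0) = ((7*3)/(15 - 1*41))*(-110*5*0) = (21/(15 - 41))*(-550*0) = (21/(-26))*0 = -1/26*21*0 = -21/26*0 = 0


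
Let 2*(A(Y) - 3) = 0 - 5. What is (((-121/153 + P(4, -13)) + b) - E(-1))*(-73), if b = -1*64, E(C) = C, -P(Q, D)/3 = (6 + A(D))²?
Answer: 8512603/612 ≈ 13909.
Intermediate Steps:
A(Y) = ½ (A(Y) = 3 + (0 - 5)/2 = 3 + (½)*(-5) = 3 - 5/2 = ½)
P(Q, D) = -507/4 (P(Q, D) = -3*(6 + ½)² = -3*(13/2)² = -3*169/4 = -507/4)
b = -64
(((-121/153 + P(4, -13)) + b) - E(-1))*(-73) = (((-121/153 - 507/4) - 64) - 1*(-1))*(-73) = (((-121*1/153 - 507/4) - 64) + 1)*(-73) = (((-121/153 - 507/4) - 64) + 1)*(-73) = ((-78055/612 - 64) + 1)*(-73) = (-117223/612 + 1)*(-73) = -116611/612*(-73) = 8512603/612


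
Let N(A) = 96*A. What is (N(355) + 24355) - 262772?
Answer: -204337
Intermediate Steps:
(N(355) + 24355) - 262772 = (96*355 + 24355) - 262772 = (34080 + 24355) - 262772 = 58435 - 262772 = -204337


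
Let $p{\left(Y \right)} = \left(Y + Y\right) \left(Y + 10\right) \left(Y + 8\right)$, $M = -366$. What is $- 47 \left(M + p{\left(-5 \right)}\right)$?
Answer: $24252$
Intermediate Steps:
$p{\left(Y \right)} = 2 Y \left(8 + Y\right) \left(10 + Y\right)$ ($p{\left(Y \right)} = 2 Y \left(10 + Y\right) \left(8 + Y\right) = 2 Y \left(8 + Y\right) \left(10 + Y\right)$)
$- 47 \left(M + p{\left(-5 \right)}\right) = - 47 \left(-366 + 2 \left(-5\right) \left(80 + \left(-5\right)^{2} + 18 \left(-5\right)\right)\right) = - 47 \left(-366 + 2 \left(-5\right) \left(80 + 25 - 90\right)\right) = - 47 \left(-366 + 2 \left(-5\right) 15\right) = - 47 \left(-366 - 150\right) = \left(-47\right) \left(-516\right) = 24252$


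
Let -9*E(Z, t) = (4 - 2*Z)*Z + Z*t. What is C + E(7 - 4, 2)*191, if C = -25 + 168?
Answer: 143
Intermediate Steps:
E(Z, t) = -Z*t/9 - Z*(4 - 2*Z)/9 (E(Z, t) = -((4 - 2*Z)*Z + Z*t)/9 = -(Z*(4 - 2*Z) + Z*t)/9 = -(Z*t + Z*(4 - 2*Z))/9 = -Z*t/9 - Z*(4 - 2*Z)/9)
C = 143
C + E(7 - 4, 2)*191 = 143 + ((7 - 4)*(-4 - 1*2 + 2*(7 - 4))/9)*191 = 143 + ((⅑)*3*(-4 - 2 + 2*3))*191 = 143 + ((⅑)*3*(-4 - 2 + 6))*191 = 143 + ((⅑)*3*0)*191 = 143 + 0*191 = 143 + 0 = 143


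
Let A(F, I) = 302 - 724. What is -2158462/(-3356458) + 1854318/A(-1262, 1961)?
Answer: -1555757403670/354106319 ≈ -4393.5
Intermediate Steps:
A(F, I) = -422
-2158462/(-3356458) + 1854318/A(-1262, 1961) = -2158462/(-3356458) + 1854318/(-422) = -2158462*(-1/3356458) + 1854318*(-1/422) = 1079231/1678229 - 927159/211 = -1555757403670/354106319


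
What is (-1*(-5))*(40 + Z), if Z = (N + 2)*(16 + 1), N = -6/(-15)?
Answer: 404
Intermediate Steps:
N = ⅖ (N = -6*(-1/15) = ⅖ ≈ 0.40000)
Z = 204/5 (Z = (⅖ + 2)*(16 + 1) = (12/5)*17 = 204/5 ≈ 40.800)
(-1*(-5))*(40 + Z) = (-1*(-5))*(40 + 204/5) = 5*(404/5) = 404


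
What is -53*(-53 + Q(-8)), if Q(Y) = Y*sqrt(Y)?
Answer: 2809 + 848*I*sqrt(2) ≈ 2809.0 + 1199.3*I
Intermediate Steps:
Q(Y) = Y**(3/2)
-53*(-53 + Q(-8)) = -53*(-53 + (-8)**(3/2)) = -53*(-53 - 16*I*sqrt(2)) = 2809 + 848*I*sqrt(2)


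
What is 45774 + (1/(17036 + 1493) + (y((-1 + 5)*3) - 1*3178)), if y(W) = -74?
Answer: 787890139/18529 ≈ 42522.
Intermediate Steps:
45774 + (1/(17036 + 1493) + (y((-1 + 5)*3) - 1*3178)) = 45774 + (1/(17036 + 1493) + (-74 - 1*3178)) = 45774 + (1/18529 + (-74 - 3178)) = 45774 + (1/18529 - 3252) = 45774 - 60256307/18529 = 787890139/18529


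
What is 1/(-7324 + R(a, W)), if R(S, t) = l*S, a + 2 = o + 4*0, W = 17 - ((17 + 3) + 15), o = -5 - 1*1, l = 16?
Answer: -1/7452 ≈ -0.00013419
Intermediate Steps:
o = -6 (o = -5 - 1 = -6)
W = -18 (W = 17 - (20 + 15) = 17 - 1*35 = 17 - 35 = -18)
a = -8 (a = -2 + (-6 + 4*0) = -2 + (-6 + 0) = -2 - 6 = -8)
R(S, t) = 16*S
1/(-7324 + R(a, W)) = 1/(-7324 + 16*(-8)) = 1/(-7324 - 128) = 1/(-7452) = -1/7452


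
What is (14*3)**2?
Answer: 1764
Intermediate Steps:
(14*3)**2 = 42**2 = 1764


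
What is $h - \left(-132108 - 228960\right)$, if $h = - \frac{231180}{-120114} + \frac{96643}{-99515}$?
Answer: $\frac{719318241975113}{1992190785} \approx 3.6107 \cdot 10^{5}$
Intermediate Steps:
$h = \frac{1899616733}{1992190785}$ ($h = \left(-231180\right) \left(- \frac{1}{120114}\right) + 96643 \left(- \frac{1}{99515}\right) = \frac{38530}{20019} - \frac{96643}{99515} = \frac{1899616733}{1992190785} \approx 0.95353$)
$h - \left(-132108 - 228960\right) = \frac{1899616733}{1992190785} - \left(-132108 - 228960\right) = \frac{1899616733}{1992190785} - -361068 = \frac{1899616733}{1992190785} + 361068 = \frac{719318241975113}{1992190785}$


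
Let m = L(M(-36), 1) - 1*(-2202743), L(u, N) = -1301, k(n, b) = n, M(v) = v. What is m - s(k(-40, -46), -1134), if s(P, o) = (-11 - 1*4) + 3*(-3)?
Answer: 2201466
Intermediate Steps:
s(P, o) = -24 (s(P, o) = (-11 - 4) - 9 = -15 - 9 = -24)
m = 2201442 (m = -1301 - 1*(-2202743) = -1301 + 2202743 = 2201442)
m - s(k(-40, -46), -1134) = 2201442 - 1*(-24) = 2201442 + 24 = 2201466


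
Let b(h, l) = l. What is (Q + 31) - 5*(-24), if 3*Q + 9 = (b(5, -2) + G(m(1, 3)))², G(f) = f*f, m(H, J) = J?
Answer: 493/3 ≈ 164.33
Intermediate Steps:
G(f) = f²
Q = 40/3 (Q = -3 + (-2 + 3²)²/3 = -3 + (-2 + 9)²/3 = -3 + (⅓)*7² = -3 + (⅓)*49 = -3 + 49/3 = 40/3 ≈ 13.333)
(Q + 31) - 5*(-24) = (40/3 + 31) - 5*(-24) = 133/3 + 120 = 493/3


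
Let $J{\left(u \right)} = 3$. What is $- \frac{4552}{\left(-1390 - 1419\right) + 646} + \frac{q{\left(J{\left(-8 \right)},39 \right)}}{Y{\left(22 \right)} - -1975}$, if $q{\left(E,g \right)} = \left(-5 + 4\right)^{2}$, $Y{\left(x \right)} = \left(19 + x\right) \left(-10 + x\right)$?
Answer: $\frac{11231947}{5336121} \approx 2.1049$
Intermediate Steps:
$Y{\left(x \right)} = \left(-10 + x\right) \left(19 + x\right)$
$q{\left(E,g \right)} = 1$ ($q{\left(E,g \right)} = \left(-1\right)^{2} = 1$)
$- \frac{4552}{\left(-1390 - 1419\right) + 646} + \frac{q{\left(J{\left(-8 \right)},39 \right)}}{Y{\left(22 \right)} - -1975} = - \frac{4552}{\left(-1390 - 1419\right) + 646} + 1 \frac{1}{\left(-190 + 22^{2} + 9 \cdot 22\right) - -1975} = - \frac{4552}{-2809 + 646} + 1 \frac{1}{\left(-190 + 484 + 198\right) + 1975} = - \frac{4552}{-2163} + 1 \frac{1}{492 + 1975} = \left(-4552\right) \left(- \frac{1}{2163}\right) + 1 \cdot \frac{1}{2467} = \frac{4552}{2163} + 1 \cdot \frac{1}{2467} = \frac{4552}{2163} + \frac{1}{2467} = \frac{11231947}{5336121}$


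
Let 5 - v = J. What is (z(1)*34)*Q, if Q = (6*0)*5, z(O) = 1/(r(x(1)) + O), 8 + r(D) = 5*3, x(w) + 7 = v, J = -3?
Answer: 0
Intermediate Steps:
v = 8 (v = 5 - 1*(-3) = 5 + 3 = 8)
x(w) = 1 (x(w) = -7 + 8 = 1)
r(D) = 7 (r(D) = -8 + 5*3 = -8 + 15 = 7)
z(O) = 1/(7 + O)
Q = 0 (Q = 0*5 = 0)
(z(1)*34)*Q = (34/(7 + 1))*0 = (34/8)*0 = ((⅛)*34)*0 = (17/4)*0 = 0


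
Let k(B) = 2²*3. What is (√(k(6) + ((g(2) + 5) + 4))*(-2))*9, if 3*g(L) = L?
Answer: -6*√195 ≈ -83.785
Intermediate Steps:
g(L) = L/3
k(B) = 12 (k(B) = 4*3 = 12)
(√(k(6) + ((g(2) + 5) + 4))*(-2))*9 = (√(12 + (((⅓)*2 + 5) + 4))*(-2))*9 = (√(12 + ((⅔ + 5) + 4))*(-2))*9 = (√(12 + (17/3 + 4))*(-2))*9 = (√(12 + 29/3)*(-2))*9 = (√(65/3)*(-2))*9 = ((√195/3)*(-2))*9 = -2*√195/3*9 = -6*√195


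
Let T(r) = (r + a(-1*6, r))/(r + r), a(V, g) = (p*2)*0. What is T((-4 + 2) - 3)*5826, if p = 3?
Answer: 2913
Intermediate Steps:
a(V, g) = 0 (a(V, g) = (3*2)*0 = 6*0 = 0)
T(r) = ½ (T(r) = (r + 0)/(r + r) = r/((2*r)) = r*(1/(2*r)) = ½)
T((-4 + 2) - 3)*5826 = (½)*5826 = 2913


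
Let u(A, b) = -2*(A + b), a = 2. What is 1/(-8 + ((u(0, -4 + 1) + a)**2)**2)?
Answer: 1/4088 ≈ 0.00024462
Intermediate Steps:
u(A, b) = -2*A - 2*b
1/(-8 + ((u(0, -4 + 1) + a)**2)**2) = 1/(-8 + (((-2*0 - 2*(-4 + 1)) + 2)**2)**2) = 1/(-8 + (((0 - 2*(-3)) + 2)**2)**2) = 1/(-8 + (((0 + 6) + 2)**2)**2) = 1/(-8 + ((6 + 2)**2)**2) = 1/(-8 + (8**2)**2) = 1/(-8 + 64**2) = 1/(-8 + 4096) = 1/4088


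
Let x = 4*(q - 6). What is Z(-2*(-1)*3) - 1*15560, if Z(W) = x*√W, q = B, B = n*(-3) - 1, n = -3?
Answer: -15560 + 8*√6 ≈ -15540.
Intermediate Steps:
B = 8 (B = -3*(-3) - 1 = 9 - 1 = 8)
q = 8
x = 8 (x = 4*(8 - 6) = 4*2 = 8)
Z(W) = 8*√W
Z(-2*(-1)*3) - 1*15560 = 8*√(-2*(-1)*3) - 1*15560 = 8*√(2*3) - 15560 = 8*√6 - 15560 = -15560 + 8*√6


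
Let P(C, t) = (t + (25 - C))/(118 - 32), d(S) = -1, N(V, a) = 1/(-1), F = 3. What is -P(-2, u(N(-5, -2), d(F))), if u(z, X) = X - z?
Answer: -27/86 ≈ -0.31395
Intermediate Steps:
N(V, a) = -1 (N(V, a) = 1*(-1) = -1)
P(C, t) = 25/86 - C/86 + t/86 (P(C, t) = (25 + t - C)/86 = (25 + t - C)*(1/86) = 25/86 - C/86 + t/86)
-P(-2, u(N(-5, -2), d(F))) = -(25/86 - 1/86*(-2) + (-1 - 1*(-1))/86) = -(25/86 + 1/43 + (-1 + 1)/86) = -(25/86 + 1/43 + (1/86)*0) = -(25/86 + 1/43 + 0) = -1*27/86 = -27/86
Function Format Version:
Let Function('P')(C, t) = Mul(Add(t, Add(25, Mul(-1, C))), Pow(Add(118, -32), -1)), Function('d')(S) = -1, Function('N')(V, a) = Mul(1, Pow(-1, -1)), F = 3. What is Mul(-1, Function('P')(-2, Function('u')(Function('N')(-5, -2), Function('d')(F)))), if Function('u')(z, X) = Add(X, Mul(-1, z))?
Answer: Rational(-27, 86) ≈ -0.31395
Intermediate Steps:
Function('N')(V, a) = -1 (Function('N')(V, a) = Mul(1, -1) = -1)
Function('P')(C, t) = Add(Rational(25, 86), Mul(Rational(-1, 86), C), Mul(Rational(1, 86), t)) (Function('P')(C, t) = Mul(Add(25, t, Mul(-1, C)), Pow(86, -1)) = Mul(Add(25, t, Mul(-1, C)), Rational(1, 86)) = Add(Rational(25, 86), Mul(Rational(-1, 86), C), Mul(Rational(1, 86), t)))
Mul(-1, Function('P')(-2, Function('u')(Function('N')(-5, -2), Function('d')(F)))) = Mul(-1, Add(Rational(25, 86), Mul(Rational(-1, 86), -2), Mul(Rational(1, 86), Add(-1, Mul(-1, -1))))) = Mul(-1, Add(Rational(25, 86), Rational(1, 43), Mul(Rational(1, 86), Add(-1, 1)))) = Mul(-1, Add(Rational(25, 86), Rational(1, 43), Mul(Rational(1, 86), 0))) = Mul(-1, Add(Rational(25, 86), Rational(1, 43), 0)) = Mul(-1, Rational(27, 86)) = Rational(-27, 86)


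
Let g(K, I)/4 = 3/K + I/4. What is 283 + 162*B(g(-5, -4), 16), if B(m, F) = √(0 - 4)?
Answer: 283 + 324*I ≈ 283.0 + 324.0*I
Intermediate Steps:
g(K, I) = I + 12/K (g(K, I) = 4*(3/K + I/4) = I + 12/K)
B(m, F) = 2*I (B(m, F) = √(-4) = 2*I)
283 + 162*B(g(-5, -4), 16) = 283 + 162*(2*I) = 283 + 324*I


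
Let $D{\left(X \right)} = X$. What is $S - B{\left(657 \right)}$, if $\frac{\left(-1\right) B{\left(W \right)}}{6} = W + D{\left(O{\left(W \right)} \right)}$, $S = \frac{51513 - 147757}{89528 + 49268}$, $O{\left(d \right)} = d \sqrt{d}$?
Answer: $\frac{136759397}{34699} + 11826 \sqrt{73} \approx 1.0498 \cdot 10^{5}$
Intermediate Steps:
$O{\left(d \right)} = d^{\frac{3}{2}}$
$S = - \frac{24061}{34699}$ ($S = \frac{51513 - 147757}{138796} = \left(51513 - 147757\right) \frac{1}{138796} = \left(-96244\right) \frac{1}{138796} = - \frac{24061}{34699} \approx -0.69342$)
$B{\left(W \right)} = - 6 W - 6 W^{\frac{3}{2}}$ ($B{\left(W \right)} = - 6 \left(W + W^{\frac{3}{2}}\right) = - 6 W - 6 W^{\frac{3}{2}}$)
$S - B{\left(657 \right)} = - \frac{24061}{34699} - \left(\left(-6\right) 657 - 6 \cdot 657^{\frac{3}{2}}\right) = - \frac{24061}{34699} - \left(-3942 - 6 \cdot 1971 \sqrt{73}\right) = - \frac{24061}{34699} - \left(-3942 - 11826 \sqrt{73}\right) = - \frac{24061}{34699} + \left(3942 + 11826 \sqrt{73}\right) = \frac{136759397}{34699} + 11826 \sqrt{73}$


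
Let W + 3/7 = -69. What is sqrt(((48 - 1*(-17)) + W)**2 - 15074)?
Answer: I*sqrt(737665)/7 ≈ 122.7*I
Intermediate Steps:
W = -486/7 (W = -3/7 - 69 = -486/7 ≈ -69.429)
sqrt(((48 - 1*(-17)) + W)**2 - 15074) = sqrt(((48 - 1*(-17)) - 486/7)**2 - 15074) = sqrt(((48 + 17) - 486/7)**2 - 15074) = sqrt((65 - 486/7)**2 - 15074) = sqrt((-31/7)**2 - 15074) = sqrt(961/49 - 15074) = sqrt(-737665/49) = I*sqrt(737665)/7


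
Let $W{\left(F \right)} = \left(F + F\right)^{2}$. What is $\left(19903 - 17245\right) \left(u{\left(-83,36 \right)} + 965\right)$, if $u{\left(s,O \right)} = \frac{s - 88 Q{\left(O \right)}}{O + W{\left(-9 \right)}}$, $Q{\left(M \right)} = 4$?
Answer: $\frac{10247033}{4} \approx 2.5618 \cdot 10^{6}$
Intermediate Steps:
$W{\left(F \right)} = 4 F^{2}$ ($W{\left(F \right)} = \left(2 F\right)^{2} = 4 F^{2}$)
$u{\left(s,O \right)} = \frac{-352 + s}{324 + O}$ ($u{\left(s,O \right)} = \frac{s - 352}{O + 4 \left(-9\right)^{2}} = \frac{s - 352}{O + 4 \cdot 81} = \frac{-352 + s}{O + 324} = \frac{-352 + s}{324 + O}$)
$\left(19903 - 17245\right) \left(u{\left(-83,36 \right)} + 965\right) = \left(19903 - 17245\right) \left(\frac{-352 - 83}{324 + 36} + 965\right) = 2658 \left(\frac{1}{360} \left(-435\right) + 965\right) = 2658 \left(- \frac{29}{24} + 965\right) = 2658 \cdot \frac{23131}{24} = \frac{10247033}{4}$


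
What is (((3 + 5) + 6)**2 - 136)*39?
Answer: 2340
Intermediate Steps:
(((3 + 5) + 6)**2 - 136)*39 = ((8 + 6)**2 - 136)*39 = (14**2 - 136)*39 = (196 - 136)*39 = 60*39 = 2340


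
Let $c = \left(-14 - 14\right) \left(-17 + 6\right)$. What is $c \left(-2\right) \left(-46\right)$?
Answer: $28336$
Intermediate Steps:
$c = 308$ ($c = \left(-28\right) \left(-11\right) = 308$)
$c \left(-2\right) \left(-46\right) = 308 \left(-2\right) \left(-46\right) = \left(-616\right) \left(-46\right) = 28336$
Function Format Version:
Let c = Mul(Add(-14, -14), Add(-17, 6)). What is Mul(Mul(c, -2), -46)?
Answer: 28336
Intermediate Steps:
c = 308 (c = Mul(-28, -11) = 308)
Mul(Mul(c, -2), -46) = Mul(Mul(308, -2), -46) = Mul(-616, -46) = 28336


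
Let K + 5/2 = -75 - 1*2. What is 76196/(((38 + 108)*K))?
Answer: -76196/11607 ≈ -6.5647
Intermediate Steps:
K = -159/2 (K = -5/2 + (-75 - 1*2) = -5/2 + (-75 - 2) = -5/2 - 77 = -159/2 ≈ -79.500)
76196/(((38 + 108)*K)) = 76196/(((38 + 108)*(-159/2))) = 76196/((146*(-159/2))) = 76196/(-11607) = 76196*(-1/11607) = -76196/11607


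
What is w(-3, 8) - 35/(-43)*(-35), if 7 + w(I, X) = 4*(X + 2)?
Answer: 194/43 ≈ 4.5116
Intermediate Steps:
w(I, X) = 1 + 4*X (w(I, X) = -7 + 4*(X + 2) = -7 + 4*(2 + X) = -7 + (8 + 4*X) = 1 + 4*X)
w(-3, 8) - 35/(-43)*(-35) = (1 + 4*8) - 35/(-43)*(-35) = (1 + 32) - 35*(-1/43)*(-35) = 33 + (35/43)*(-35) = 33 - 1225/43 = 194/43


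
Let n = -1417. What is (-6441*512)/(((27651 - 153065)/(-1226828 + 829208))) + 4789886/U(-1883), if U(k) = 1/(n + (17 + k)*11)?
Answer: -6591441540131606/62707 ≈ -1.0511e+11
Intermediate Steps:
U(k) = 1/(-1230 + 11*k) (U(k) = 1/(-1417 + (17 + k)*11) = 1/(-1417 + (187 + 11*k)) = 1/(-1230 + 11*k))
(-6441*512)/(((27651 - 153065)/(-1226828 + 829208))) + 4789886/U(-1883) = (-6441*512)/(((27651 - 153065)/(-1226828 + 829208))) + 4789886/(1/(-1230 + 11*(-1883))) = -3297792/((-125414/(-397620))) + 4789886/(1/(-1230 - 20713)) = -3297792/((-125414*(-1/397620))) + 4789886/(1/(-21943)) = -3297792/62707/198810 + 4789886/(-1/21943) = -3297792*198810/62707 + 4789886*(-21943) = -655634027520/62707 - 105104468498 = -6591441540131606/62707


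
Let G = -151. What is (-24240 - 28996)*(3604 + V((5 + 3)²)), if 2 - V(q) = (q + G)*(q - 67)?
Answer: -178074420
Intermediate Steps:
V(q) = 2 - (-151 + q)*(-67 + q) (V(q) = 2 - (q - 151)*(q - 67) = 2 - (-151 + q)*(-67 + q))
(-24240 - 28996)*(3604 + V((5 + 3)²)) = (-24240 - 28996)*(3604 + (-10115 - ((5 + 3)²)² + 218*(5 + 3)²)) = -53236*(3604 + (-10115 - (8²)² + 218*8²)) = -53236*(3604 + (-10115 - 1*64² + 218*64)) = -53236*(3604 + (-10115 - 1*4096 + 13952)) = -53236*(3604 + (-10115 - 4096 + 13952)) = -53236*(3604 - 259) = -53236*3345 = -178074420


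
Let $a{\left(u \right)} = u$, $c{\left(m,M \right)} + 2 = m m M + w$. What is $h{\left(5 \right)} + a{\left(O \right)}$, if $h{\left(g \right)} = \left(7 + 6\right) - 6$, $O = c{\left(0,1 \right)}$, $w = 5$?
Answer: $10$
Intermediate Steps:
$c{\left(m,M \right)} = 3 + M m^{2}$ ($c{\left(m,M \right)} = -2 + \left(m m M + 5\right) = -2 + \left(m^{2} M + 5\right) = -2 + \left(M m^{2} + 5\right) = -2 + \left(5 + M m^{2}\right) = 3 + M m^{2}$)
$O = 3$ ($O = 3 + 1 \cdot 0^{2} = 3 + 1 \cdot 0 = 3 + 0 = 3$)
$h{\left(g \right)} = 7$ ($h{\left(g \right)} = 13 - 6 = 7$)
$h{\left(5 \right)} + a{\left(O \right)} = 7 + 3 = 10$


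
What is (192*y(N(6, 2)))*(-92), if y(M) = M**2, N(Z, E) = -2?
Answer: -70656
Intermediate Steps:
(192*y(N(6, 2)))*(-92) = (192*(-2)**2)*(-92) = (192*4)*(-92) = 768*(-92) = -70656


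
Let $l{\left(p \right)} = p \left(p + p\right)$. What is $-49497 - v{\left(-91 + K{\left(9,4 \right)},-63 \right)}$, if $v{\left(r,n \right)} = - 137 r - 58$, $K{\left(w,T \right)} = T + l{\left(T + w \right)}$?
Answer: $-15052$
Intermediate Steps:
$l{\left(p \right)} = 2 p^{2}$ ($l{\left(p \right)} = p 2 p = 2 p^{2}$)
$K{\left(w,T \right)} = T + 2 \left(T + w\right)^{2}$
$v{\left(r,n \right)} = -58 - 137 r$
$-49497 - v{\left(-91 + K{\left(9,4 \right)},-63 \right)} = -49497 - \left(-58 - 137 \left(-91 + \left(4 + 2 \left(4 + 9\right)^{2}\right)\right)\right) = -49497 - \left(-58 - 137 \left(-91 + \left(4 + 2 \cdot 13^{2}\right)\right)\right) = -49497 - \left(-58 - 137 \left(-91 + \left(4 + 2 \cdot 169\right)\right)\right) = -49497 - \left(-58 - 137 \left(-91 + \left(4 + 338\right)\right)\right) = -49497 - \left(-58 - 137 \left(-91 + 342\right)\right) = -49497 - \left(-58 - 34387\right) = -49497 - -34445 = -49497 + 34445 = -15052$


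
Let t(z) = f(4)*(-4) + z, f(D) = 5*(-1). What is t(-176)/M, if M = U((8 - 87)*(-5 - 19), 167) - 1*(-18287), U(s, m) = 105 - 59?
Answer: -52/6111 ≈ -0.0085092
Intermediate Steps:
f(D) = -5
U(s, m) = 46
t(z) = 20 + z (t(z) = -5*(-4) + z = 20 + z)
M = 18333 (M = 46 - 1*(-18287) = 46 + 18287 = 18333)
t(-176)/M = (20 - 176)/18333 = -156*1/18333 = -52/6111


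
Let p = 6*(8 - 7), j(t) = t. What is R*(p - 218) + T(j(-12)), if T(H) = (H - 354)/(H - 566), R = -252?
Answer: 15439719/289 ≈ 53425.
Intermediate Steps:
T(H) = (-354 + H)/(-566 + H)
p = 6 (p = 6*1 = 6)
R*(p - 218) + T(j(-12)) = -252*(6 - 218) + (-354 - 12)/(-566 - 12) = -252*(-212) - 366/(-578) = 53424 - 1/578*(-366) = 53424 + 183/289 = 15439719/289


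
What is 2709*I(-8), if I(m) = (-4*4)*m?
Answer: 346752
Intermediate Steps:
I(m) = -16*m
2709*I(-8) = 2709*(-16*(-8)) = 2709*128 = 346752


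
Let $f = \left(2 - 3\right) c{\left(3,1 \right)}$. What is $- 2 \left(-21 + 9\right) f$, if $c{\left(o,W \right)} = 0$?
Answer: $0$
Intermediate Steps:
$f = 0$ ($f = \left(2 - 3\right) 0 = \left(-1\right) 0 = 0$)
$- 2 \left(-21 + 9\right) f = - 2 \left(-21 + 9\right) 0 = \left(-2\right) \left(-12\right) 0 = 24 \cdot 0 = 0$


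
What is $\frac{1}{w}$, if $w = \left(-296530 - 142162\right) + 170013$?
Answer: $- \frac{1}{268679} \approx -3.7219 \cdot 10^{-6}$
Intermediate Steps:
$w = -268679$ ($w = \left(-296530 - 142162\right) + 170013 = -438692 + 170013 = -268679$)
$\frac{1}{w} = \frac{1}{-268679} = - \frac{1}{268679}$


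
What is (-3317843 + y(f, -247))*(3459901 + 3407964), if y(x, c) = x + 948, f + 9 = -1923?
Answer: -22793255794355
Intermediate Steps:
f = -1932 (f = -9 - 1923 = -1932)
y(x, c) = 948 + x
(-3317843 + y(f, -247))*(3459901 + 3407964) = (-3317843 + (948 - 1932))*(3459901 + 3407964) = (-3317843 - 984)*6867865 = -3318827*6867865 = -22793255794355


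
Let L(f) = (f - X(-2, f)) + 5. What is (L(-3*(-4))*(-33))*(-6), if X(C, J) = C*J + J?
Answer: 5742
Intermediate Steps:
X(C, J) = J + C*J
L(f) = 5 + 2*f (L(f) = (f - f*(1 - 2)) + 5 = (f - f*(-1)) + 5 = (f - (-1)*f) + 5 = (f + f) + 5 = 2*f + 5 = 5 + 2*f)
(L(-3*(-4))*(-33))*(-6) = ((5 + 2*(-3*(-4)))*(-33))*(-6) = ((5 + 2*12)*(-33))*(-6) = ((5 + 24)*(-33))*(-6) = (29*(-33))*(-6) = -957*(-6) = 5742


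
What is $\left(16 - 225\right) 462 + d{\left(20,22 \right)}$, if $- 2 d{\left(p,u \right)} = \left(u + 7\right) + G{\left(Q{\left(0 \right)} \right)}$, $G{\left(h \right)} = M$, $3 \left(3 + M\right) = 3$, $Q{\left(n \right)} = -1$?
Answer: $- \frac{193143}{2} \approx -96572.0$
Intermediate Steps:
$M = -2$ ($M = -3 + \frac{1}{3} \cdot 3 = -3 + 1 = -2$)
$G{\left(h \right)} = -2$
$d{\left(p,u \right)} = - \frac{5}{2} - \frac{u}{2}$ ($d{\left(p,u \right)} = - \frac{\left(u + 7\right) - 2}{2} = - \frac{\left(7 + u\right) - 2}{2} = - \frac{5 + u}{2} = - \frac{5}{2} - \frac{u}{2}$)
$\left(16 - 225\right) 462 + d{\left(20,22 \right)} = \left(16 - 225\right) 462 - \frac{27}{2} = \left(-209\right) 462 - \frac{27}{2} = -96558 - \frac{27}{2} = - \frac{193143}{2}$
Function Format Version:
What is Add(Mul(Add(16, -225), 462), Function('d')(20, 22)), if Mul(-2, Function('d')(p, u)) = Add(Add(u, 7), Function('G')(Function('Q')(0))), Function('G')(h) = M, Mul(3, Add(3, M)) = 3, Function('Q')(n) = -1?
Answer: Rational(-193143, 2) ≈ -96572.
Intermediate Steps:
M = -2 (M = Add(-3, Mul(Rational(1, 3), 3)) = Add(-3, 1) = -2)
Function('G')(h) = -2
Function('d')(p, u) = Add(Rational(-5, 2), Mul(Rational(-1, 2), u)) (Function('d')(p, u) = Mul(Rational(-1, 2), Add(Add(u, 7), -2)) = Mul(Rational(-1, 2), Add(Add(7, u), -2)) = Mul(Rational(-1, 2), Add(5, u)) = Add(Rational(-5, 2), Mul(Rational(-1, 2), u)))
Add(Mul(Add(16, -225), 462), Function('d')(20, 22)) = Add(Mul(Add(16, -225), 462), Add(Rational(-5, 2), Mul(Rational(-1, 2), 22))) = Add(Mul(-209, 462), Add(Rational(-5, 2), -11)) = Add(-96558, Rational(-27, 2)) = Rational(-193143, 2)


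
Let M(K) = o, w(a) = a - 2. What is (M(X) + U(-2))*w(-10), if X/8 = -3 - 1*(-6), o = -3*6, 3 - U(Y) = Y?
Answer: 156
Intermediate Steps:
U(Y) = 3 - Y
w(a) = -2 + a
o = -18
X = 24 (X = 8*(-3 - 1*(-6)) = 8*(-3 + 6) = 8*3 = 24)
M(K) = -18
(M(X) + U(-2))*w(-10) = (-18 + (3 - 1*(-2)))*(-2 - 10) = (-18 + (3 + 2))*(-12) = (-18 + 5)*(-12) = -13*(-12) = 156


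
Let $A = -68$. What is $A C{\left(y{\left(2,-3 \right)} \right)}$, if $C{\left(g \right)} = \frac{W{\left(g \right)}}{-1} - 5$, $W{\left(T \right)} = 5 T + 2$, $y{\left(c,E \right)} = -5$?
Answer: $-1224$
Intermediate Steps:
$W{\left(T \right)} = 2 + 5 T$
$C{\left(g \right)} = -7 - 5 g$ ($C{\left(g \right)} = \frac{2 + 5 g}{-1} - 5 = \left(2 + 5 g\right) \left(-1\right) - 5 = \left(-2 - 5 g\right) - 5 = -7 - 5 g$)
$A C{\left(y{\left(2,-3 \right)} \right)} = - 68 \left(-7 - -25\right) = - 68 \left(-7 + 25\right) = \left(-68\right) 18 = -1224$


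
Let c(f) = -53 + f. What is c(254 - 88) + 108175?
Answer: 108288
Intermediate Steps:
c(254 - 88) + 108175 = (-53 + (254 - 88)) + 108175 = (-53 + 166) + 108175 = 113 + 108175 = 108288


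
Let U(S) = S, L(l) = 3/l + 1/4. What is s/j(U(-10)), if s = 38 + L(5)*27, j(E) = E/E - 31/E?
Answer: 1219/82 ≈ 14.866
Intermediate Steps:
L(l) = ¼ + 3/l (L(l) = 3/l + 1*(¼) = 3/l + ¼ = ¼ + 3/l)
j(E) = 1 - 31/E
s = 1219/20 (s = 38 + ((¼)*(12 + 5)/5)*27 = 38 + ((¼)*(⅕)*17)*27 = 38 + (17/20)*27 = 38 + 459/20 = 1219/20 ≈ 60.950)
s/j(U(-10)) = 1219/(20*(((-31 - 10)/(-10)))) = 1219/(20*((-⅒*(-41)))) = 1219/(20*(41/10)) = (1219/20)*(10/41) = 1219/82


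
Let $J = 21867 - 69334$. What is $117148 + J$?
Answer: $69681$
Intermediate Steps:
$J = -47467$
$117148 + J = 117148 - 47467 = 69681$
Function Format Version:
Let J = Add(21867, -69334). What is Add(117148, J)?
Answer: 69681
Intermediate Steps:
J = -47467
Add(117148, J) = Add(117148, -47467) = 69681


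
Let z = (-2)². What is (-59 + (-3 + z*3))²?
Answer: 2500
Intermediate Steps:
z = 4
(-59 + (-3 + z*3))² = (-59 + (-3 + 4*3))² = (-59 + (-3 + 12))² = (-59 + 9)² = (-50)² = 2500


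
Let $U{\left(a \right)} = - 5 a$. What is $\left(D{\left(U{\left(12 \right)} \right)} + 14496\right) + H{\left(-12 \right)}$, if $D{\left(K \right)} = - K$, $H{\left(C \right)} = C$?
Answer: $14544$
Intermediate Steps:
$\left(D{\left(U{\left(12 \right)} \right)} + 14496\right) + H{\left(-12 \right)} = \left(- \left(-5\right) 12 + 14496\right) - 12 = \left(\left(-1\right) \left(-60\right) + 14496\right) - 12 = \left(60 + 14496\right) - 12 = 14556 - 12 = 14544$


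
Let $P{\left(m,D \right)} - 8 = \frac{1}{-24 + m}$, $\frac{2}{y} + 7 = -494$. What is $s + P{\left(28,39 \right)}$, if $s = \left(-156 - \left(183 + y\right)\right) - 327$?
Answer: $- \frac{1318123}{2004} \approx -657.75$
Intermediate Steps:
$y = - \frac{2}{501}$ ($y = \frac{2}{-7 - 494} = \frac{2}{-501} = 2 \left(- \frac{1}{501}\right) = - \frac{2}{501} \approx -0.003992$)
$P{\left(m,D \right)} = 8 + \frac{1}{-24 + m}$
$s = - \frac{333664}{501}$ ($s = \left(-156 - \frac{91681}{501}\right) - 327 = - \frac{169837}{501} - 327 = - \frac{333664}{501} \approx -666.0$)
$s + P{\left(28,39 \right)} = - \frac{333664}{501} + \frac{-191 + 8 \cdot 28}{-24 + 28} = - \frac{333664}{501} + \frac{-191 + 224}{4} = - \frac{333664}{501} + \frac{1}{4} \cdot 33 = - \frac{333664}{501} + \frac{33}{4} = - \frac{1318123}{2004}$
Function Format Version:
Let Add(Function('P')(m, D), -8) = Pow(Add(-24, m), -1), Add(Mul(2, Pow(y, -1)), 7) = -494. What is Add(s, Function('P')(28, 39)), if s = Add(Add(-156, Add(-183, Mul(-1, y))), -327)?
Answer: Rational(-1318123, 2004) ≈ -657.75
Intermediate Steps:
y = Rational(-2, 501) (y = Mul(2, Pow(Add(-7, -494), -1)) = Mul(2, Pow(-501, -1)) = Mul(2, Rational(-1, 501)) = Rational(-2, 501) ≈ -0.0039920)
Function('P')(m, D) = Add(8, Pow(Add(-24, m), -1))
s = Rational(-333664, 501) (s = Add(Add(-156, Add(-183, Mul(-1, Rational(-2, 501)))), -327) = Add(Add(-156, Add(-183, Rational(2, 501))), -327) = Add(Add(-156, Rational(-91681, 501)), -327) = Add(Rational(-169837, 501), -327) = Rational(-333664, 501) ≈ -666.00)
Add(s, Function('P')(28, 39)) = Add(Rational(-333664, 501), Mul(Pow(Add(-24, 28), -1), Add(-191, Mul(8, 28)))) = Add(Rational(-333664, 501), Mul(Pow(4, -1), Add(-191, 224))) = Add(Rational(-333664, 501), Mul(Rational(1, 4), 33)) = Add(Rational(-333664, 501), Rational(33, 4)) = Rational(-1318123, 2004)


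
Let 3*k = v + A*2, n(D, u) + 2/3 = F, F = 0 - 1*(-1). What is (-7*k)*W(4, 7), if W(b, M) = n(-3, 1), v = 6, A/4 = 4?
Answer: -266/9 ≈ -29.556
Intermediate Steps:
A = 16 (A = 4*4 = 16)
F = 1 (F = 0 + 1 = 1)
n(D, u) = 1/3 (n(D, u) = -2/3 + 1 = 1/3)
k = 38/3 (k = (6 + 16*2)/3 = (6 + 32)/3 = (1/3)*38 = 38/3 ≈ 12.667)
W(b, M) = 1/3
(-7*k)*W(4, 7) = -7*38/3*(1/3) = -266/3*1/3 = -266/9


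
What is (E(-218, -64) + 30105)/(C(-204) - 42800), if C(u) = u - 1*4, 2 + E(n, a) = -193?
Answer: -4985/7168 ≈ -0.69545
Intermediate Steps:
E(n, a) = -195 (E(n, a) = -2 - 193 = -195)
C(u) = -4 + u (C(u) = u - 4 = -4 + u)
(E(-218, -64) + 30105)/(C(-204) - 42800) = (-195 + 30105)/((-4 - 204) - 42800) = 29910/(-208 - 42800) = 29910/(-43008) = 29910*(-1/43008) = -4985/7168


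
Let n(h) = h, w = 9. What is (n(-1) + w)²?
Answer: 64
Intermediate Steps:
(n(-1) + w)² = (-1 + 9)² = 8² = 64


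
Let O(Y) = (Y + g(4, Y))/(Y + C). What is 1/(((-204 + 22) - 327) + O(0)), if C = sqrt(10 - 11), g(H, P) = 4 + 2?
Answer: -509/259117 + 6*I/259117 ≈ -0.0019644 + 2.3156e-5*I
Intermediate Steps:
g(H, P) = 6
C = I (C = sqrt(-1) = I ≈ 1.0*I)
O(Y) = (6 + Y)/(I + Y) (O(Y) = (Y + 6)/(Y + I) = (6 + Y)/(I + Y))
1/(((-204 + 22) - 327) + O(0)) = 1/(((-204 + 22) - 327) + (6 + 0)/(I + 0)) = 1/((-182 - 327) + 6/I) = 1/(-509 - I*6) = 1/(-509 - 6*I) = (-509 + 6*I)/259117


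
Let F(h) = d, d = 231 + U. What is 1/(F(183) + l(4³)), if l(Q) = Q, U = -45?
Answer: 1/250 ≈ 0.0040000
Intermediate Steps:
d = 186 (d = 231 - 45 = 186)
F(h) = 186
1/(F(183) + l(4³)) = 1/(186 + 4³) = 1/(186 + 64) = 1/250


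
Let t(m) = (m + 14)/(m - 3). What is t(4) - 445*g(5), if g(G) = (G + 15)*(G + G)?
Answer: -88982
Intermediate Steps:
g(G) = 2*G*(15 + G) (g(G) = (15 + G)*(2*G) = 2*G*(15 + G))
t(m) = (14 + m)/(-3 + m)
t(4) - 445*g(5) = (14 + 4)/(-3 + 4) - 890*5*(15 + 5) = 18/1 - 890*5*20 = 1*18 - 445*200 = 18 - 89000 = -88982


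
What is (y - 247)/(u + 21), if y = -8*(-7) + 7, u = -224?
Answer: 184/203 ≈ 0.90640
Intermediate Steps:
y = 63 (y = 56 + 7 = 63)
(y - 247)/(u + 21) = (63 - 247)/(-224 + 21) = -184/(-203) = -184*(-1/203) = 184/203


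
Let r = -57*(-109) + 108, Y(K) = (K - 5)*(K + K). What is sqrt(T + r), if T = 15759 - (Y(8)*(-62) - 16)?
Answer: 4*sqrt(1567) ≈ 158.34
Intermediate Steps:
Y(K) = 2*K*(-5 + K) (Y(K) = (-5 + K)*(2*K) = 2*K*(-5 + K))
r = 6321 (r = 6213 + 108 = 6321)
T = 18751 (T = 15759 - ((2*8*(-5 + 8))*(-62) - 16) = 15759 - ((2*8*3)*(-62) - 16) = 15759 - (48*(-62) - 16) = 15759 - (-2976 - 16) = 15759 - 1*(-2992) = 15759 + 2992 = 18751)
sqrt(T + r) = sqrt(18751 + 6321) = sqrt(25072) = 4*sqrt(1567)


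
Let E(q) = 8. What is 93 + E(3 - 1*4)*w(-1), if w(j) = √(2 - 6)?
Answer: 93 + 16*I ≈ 93.0 + 16.0*I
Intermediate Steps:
w(j) = 2*I (w(j) = √(-4) = 2*I)
93 + E(3 - 1*4)*w(-1) = 93 + 8*(2*I) = 93 + 16*I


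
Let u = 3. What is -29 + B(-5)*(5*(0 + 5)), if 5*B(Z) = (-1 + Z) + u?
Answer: -44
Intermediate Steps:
B(Z) = 2/5 + Z/5 (B(Z) = ((-1 + Z) + 3)/5 = (2 + Z)/5 = 2/5 + Z/5)
-29 + B(-5)*(5*(0 + 5)) = -29 + (2/5 + (1/5)*(-5))*(5*(0 + 5)) = -29 + (2/5 - 1)*(5*5) = -29 - 3/5*25 = -29 - 15 = -44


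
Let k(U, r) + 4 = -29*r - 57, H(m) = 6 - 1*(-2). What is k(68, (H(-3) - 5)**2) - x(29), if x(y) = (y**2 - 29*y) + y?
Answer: -351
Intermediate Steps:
x(y) = y**2 - 28*y
H(m) = 8 (H(m) = 6 + 2 = 8)
k(U, r) = -61 - 29*r (k(U, r) = -4 + (-29*r - 57) = -4 + (-57 - 29*r) = -61 - 29*r)
k(68, (H(-3) - 5)**2) - x(29) = (-61 - 29*(8 - 5)**2) - 29*(-28 + 29) = (-61 - 29*3**2) - 29 = (-61 - 29*9) - 1*29 = (-61 - 261) - 29 = -322 - 29 = -351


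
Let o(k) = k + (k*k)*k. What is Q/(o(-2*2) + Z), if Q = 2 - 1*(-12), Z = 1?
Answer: -14/67 ≈ -0.20896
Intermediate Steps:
o(k) = k + k**3 (o(k) = k + k**2*k = k + k**3)
Q = 14 (Q = 2 + 12 = 14)
Q/(o(-2*2) + Z) = 14/((-2*2 + (-2*2)**3) + 1) = 14/((-4 + (-4)**3) + 1) = 14/((-4 - 64) + 1) = 14/(-68 + 1) = 14/(-67) = 14*(-1/67) = -14/67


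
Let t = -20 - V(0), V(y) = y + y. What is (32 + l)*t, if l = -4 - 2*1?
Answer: -520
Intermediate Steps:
l = -6 (l = -4 - 2 = -6)
V(y) = 2*y
t = -20 (t = -20 - 2*0 = -20 - 1*0 = -20 + 0 = -20)
(32 + l)*t = (32 - 6)*(-20) = 26*(-20) = -520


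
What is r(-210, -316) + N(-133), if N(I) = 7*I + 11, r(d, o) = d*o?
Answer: 65440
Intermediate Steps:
N(I) = 11 + 7*I
r(-210, -316) + N(-133) = -210*(-316) + (11 + 7*(-133)) = 66360 + (11 - 931) = 66360 - 920 = 65440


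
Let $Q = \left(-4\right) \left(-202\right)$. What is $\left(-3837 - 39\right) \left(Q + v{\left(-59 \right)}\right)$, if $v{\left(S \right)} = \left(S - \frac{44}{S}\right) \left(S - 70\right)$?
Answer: $- \frac{1903290420}{59} \approx -3.2259 \cdot 10^{7}$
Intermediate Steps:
$v{\left(S \right)} = \left(-70 + S\right) \left(S - \frac{44}{S}\right)$ ($v{\left(S \right)} = \left(S - \frac{44}{S}\right) \left(-70 + S\right) = \left(-70 + S\right) \left(S - \frac{44}{S}\right)$)
$Q = 808$
$\left(-3837 - 39\right) \left(Q + v{\left(-59 \right)}\right) = \left(-3837 - 39\right) \left(808 + \left(-44 + \left(-59\right)^{2} - -4130 + \frac{3080}{-59}\right)\right) = - 3876 \left(808 + \left(-44 + 3481 + 4130 + 3080 \left(- \frac{1}{59}\right)\right)\right) = - 3876 \left(808 + \left(-44 + 3481 + 4130 - \frac{3080}{59}\right)\right) = - 3876 \left(808 + \frac{443373}{59}\right) = \left(-3876\right) \frac{491045}{59} = - \frac{1903290420}{59}$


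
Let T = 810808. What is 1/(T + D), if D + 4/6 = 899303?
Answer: 3/5130331 ≈ 5.8476e-7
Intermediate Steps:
D = 2697907/3 (D = -⅔ + 899303 = 2697907/3 ≈ 8.9930e+5)
1/(T + D) = 1/(810808 + 2697907/3) = 1/(5130331/3) = 3/5130331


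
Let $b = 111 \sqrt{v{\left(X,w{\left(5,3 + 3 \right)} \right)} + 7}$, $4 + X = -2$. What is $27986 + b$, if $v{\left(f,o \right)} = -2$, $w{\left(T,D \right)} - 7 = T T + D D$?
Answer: $27986 + 111 \sqrt{5} \approx 28234.0$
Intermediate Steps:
$X = -6$ ($X = -4 - 2 = -6$)
$w{\left(T,D \right)} = 7 + D^{2} + T^{2}$ ($w{\left(T,D \right)} = 7 + \left(T T + D D\right) = 7 + \left(T^{2} + D^{2}\right) = 7 + \left(D^{2} + T^{2}\right) = 7 + D^{2} + T^{2}$)
$b = 111 \sqrt{5}$ ($b = 111 \sqrt{-2 + 7} = 111 \sqrt{5} \approx 248.2$)
$27986 + b = 27986 + 111 \sqrt{5}$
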